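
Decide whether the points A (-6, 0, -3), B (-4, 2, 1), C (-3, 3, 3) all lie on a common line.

Yes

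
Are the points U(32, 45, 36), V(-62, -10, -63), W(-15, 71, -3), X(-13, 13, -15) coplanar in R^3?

A normal to the plane through U, V, W is n = UV × UW = (4719, 987, -5029).
The plane has equation n·P = 14379. For X: n·X = 26919.
26919 ≠ 14379, so X is off the plane.

No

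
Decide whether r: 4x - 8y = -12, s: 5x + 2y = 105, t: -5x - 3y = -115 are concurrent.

Yes

The three lines meet at one point iff the augmented coefficient matrix [aᵢ bᵢ cᵢ] has rank < 3, i.e. its determinant vanishes.
Here the determinant is 0.
It vanishes, so the lines are concurrent at (17, 10).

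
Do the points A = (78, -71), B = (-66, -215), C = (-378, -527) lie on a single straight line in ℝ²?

AB = (-144, -144), AC = (-456, -456).
Twice the signed area of △ABC is (-144)(-456) − (-144)(-456) = 0.
The triangle is degenerate (zero area), so the points are collinear.

Yes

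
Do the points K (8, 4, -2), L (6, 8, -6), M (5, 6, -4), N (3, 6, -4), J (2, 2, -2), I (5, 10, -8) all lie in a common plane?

The plane through K, L, M has normal n = KL × KM = (0, 8, 8) and equation n·P = 16.
Checking the remaining points: n·N = 16, n·J = 0, n·I = 16.
Since n·J = 0 ≠ 16, J is off the plane and the points are not all coplanar.

No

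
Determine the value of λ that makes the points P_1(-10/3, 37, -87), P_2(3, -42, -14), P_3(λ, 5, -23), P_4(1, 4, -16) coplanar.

2/3

Coplanarity ⇔ det[P_1P_2; P_1P_3; P_1P_4] = 0.
Expanding, this is linear in λ: (3200)λ + (-6400/3) = 0.
So λ = 2/3.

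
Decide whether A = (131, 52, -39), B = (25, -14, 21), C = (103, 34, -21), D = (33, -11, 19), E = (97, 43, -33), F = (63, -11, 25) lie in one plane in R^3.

No

The plane through A, B, C has normal n = AB × AC = (-108, 228, 60) and equation n·P = -4632.
Checking the remaining points: n·D = -4932, n·E = -2652, n·F = -7812.
Since n·D = -4932 ≠ -4632, D is off the plane and the points are not all coplanar.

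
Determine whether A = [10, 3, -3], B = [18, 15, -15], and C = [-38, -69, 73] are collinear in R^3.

AB = (8, 12, -12), AC = (-48, -72, 76).
AB × AC = (48, -32, 0).
The cross product is nonzero, so the points do not lie on one line.

No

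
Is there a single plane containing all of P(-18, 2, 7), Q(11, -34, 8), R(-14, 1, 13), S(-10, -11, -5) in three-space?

The four points are coplanar iff the 3×3 determinant with rows PQ, PR, PS is zero.
Rows: (29, -36, 1), (4, -1, 6), (8, -13, -12).
Expanding along the first row: (29)(90) − (-36)(-96) + (1)(-44) = -890.
Nonzero ⇒ not coplanar.

No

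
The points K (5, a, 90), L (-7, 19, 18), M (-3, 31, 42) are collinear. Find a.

Direction LM = (4, 12, 24). From the x-coordinate of K, the parameter along the line is τ = (5 − (-7))/4 = 3.
Then a = 19 + 3·(12) = 55.

55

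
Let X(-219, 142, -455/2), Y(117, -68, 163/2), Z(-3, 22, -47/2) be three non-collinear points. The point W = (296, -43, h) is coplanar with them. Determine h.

295

The plane through X, Y, Z has equation −5760x − 1800y + 5040z = -140760.
Substituting W: (5040)h + (-1627560) = -140760, so h = 295.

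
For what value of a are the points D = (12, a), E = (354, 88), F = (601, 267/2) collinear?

The three points are collinear iff det[DE; DF] = 0.
This determinant is linear in a: (247)a + (-6175) = 0, so a = 25.

25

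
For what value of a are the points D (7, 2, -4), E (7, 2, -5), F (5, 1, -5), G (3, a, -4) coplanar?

0

The points are coplanar iff DE · (DF × DG) = 0.
Expanding, this is linear in a: (2)a + (0) = 0.
So a = 0.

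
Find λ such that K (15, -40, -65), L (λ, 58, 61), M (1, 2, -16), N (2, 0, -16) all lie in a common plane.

-16

Normal to plane KMN: n = (98, 49, -14); plane equation n·P = 420.
Requiring n·L = 420: (98)λ + (1988) = 420.
So λ = -16.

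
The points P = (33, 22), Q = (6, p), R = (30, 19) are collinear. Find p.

-5

The three points are collinear iff det[PQ; PR] = 0.
This determinant is linear in p: (3)p + (15) = 0, so p = -5.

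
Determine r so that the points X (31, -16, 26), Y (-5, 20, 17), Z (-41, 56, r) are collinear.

8

Direction XY = (-36, 36, -9). From the x-coordinate of Z, the parameter along the line is τ = (-41 − 31)/(-36) = 2.
Then r = 26 + 2·(-9) = 8.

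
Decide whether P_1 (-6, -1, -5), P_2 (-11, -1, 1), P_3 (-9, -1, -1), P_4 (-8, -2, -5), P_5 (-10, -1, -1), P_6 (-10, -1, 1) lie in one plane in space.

The plane through P_1, P_2, P_3 has normal n = P_1P_2 × P_1P_3 = (0, 2, 0) and equation n·P = -2.
Checking the remaining points: n·P_4 = -4, n·P_5 = -2, n·P_6 = -2.
Since n·P_4 = -4 ≠ -2, P_4 is off the plane and the points are not all coplanar.

No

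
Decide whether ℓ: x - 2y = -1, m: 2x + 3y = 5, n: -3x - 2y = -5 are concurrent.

Yes

The three lines meet at one point iff the augmented coefficient matrix [aᵢ bᵢ cᵢ] has rank < 3, i.e. its determinant vanishes.
Here the determinant is 0.
It vanishes, so the lines are concurrent at (1, 1).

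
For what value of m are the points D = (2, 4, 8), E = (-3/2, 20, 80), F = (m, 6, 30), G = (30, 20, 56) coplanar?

-31/2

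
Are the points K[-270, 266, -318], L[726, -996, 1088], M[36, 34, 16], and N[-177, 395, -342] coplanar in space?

Yes

The four points are coplanar iff the 3×3 determinant with rows KL, KM, KN is zero.
Rows: (996, -1262, 1406), (306, -232, 334), (93, 129, -24).
Expanding along the first row: (996)(-37518) − (-1262)(-38406) + (1406)(61050) = 0.
Zero determinant ⇒ coplanar.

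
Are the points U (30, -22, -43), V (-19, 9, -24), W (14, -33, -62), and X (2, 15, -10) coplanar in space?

No

The four points are coplanar iff the 3×3 determinant with rows UV, UW, UX is zero.
Rows: (-49, 31, 19), (-16, -11, -19), (-28, 37, 33).
Expanding along the first row: (-49)(340) − (31)(-1060) + (19)(-900) = -900.
Nonzero ⇒ not coplanar.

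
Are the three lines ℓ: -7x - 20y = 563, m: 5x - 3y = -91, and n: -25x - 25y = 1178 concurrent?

Intersecting ℓ and m: solving the 2×2 system gives (x, y) = (-29, -18).
Substitute into n: (-25)(-29) + (-25)(-18) = 1175.
But n requires 1178 ≠ 1175, so the three lines have no common point.

No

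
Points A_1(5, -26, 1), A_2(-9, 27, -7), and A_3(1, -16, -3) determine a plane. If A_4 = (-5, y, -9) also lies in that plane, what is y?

-1

A normal to the plane is n = A_1A_2 × A_1A_3 = (-132, -24, 72).
A_4 lies in the plane iff n · A_1A_4 = 0.
This gives (-24)y + (-24) = 0, so y = -1.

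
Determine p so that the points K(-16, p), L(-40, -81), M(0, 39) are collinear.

-9

The three points are collinear iff det[KL; KM] = 0.
This determinant is linear in p: (40)p + (360) = 0, so p = -9.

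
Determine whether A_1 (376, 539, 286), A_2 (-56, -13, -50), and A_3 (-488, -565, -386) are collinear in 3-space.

Yes

A_1A_2 = (-432, -552, -336), A_1A_3 = (-864, -1104, -672).
Each component of A_1A_3 is 2 times the corresponding component of A_1A_2, so A_1A_3 = 2·A_1A_2 and the points are collinear.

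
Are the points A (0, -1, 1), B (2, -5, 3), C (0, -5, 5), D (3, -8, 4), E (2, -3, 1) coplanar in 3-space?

No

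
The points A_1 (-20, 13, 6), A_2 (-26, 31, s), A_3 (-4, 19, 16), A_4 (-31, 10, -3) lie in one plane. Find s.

Normal to plane A_1A_3A_4: n = (-24, 34, 18); plane equation n·P = 1030.
Requiring n·A_2 = 1030: (18)s + (1678) = 1030.
So s = -36.

-36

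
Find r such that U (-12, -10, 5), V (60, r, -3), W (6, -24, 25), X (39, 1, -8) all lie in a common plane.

-2

Coplanarity ⇔ det[UV; UW; UX] = 0.
Expanding, this is linear in r: (1254)r + (2508) = 0.
So r = -2.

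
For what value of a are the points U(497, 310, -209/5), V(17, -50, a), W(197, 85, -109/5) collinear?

-49/5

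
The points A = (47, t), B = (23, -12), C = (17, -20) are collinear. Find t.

20

The three points are collinear iff det[AB; AC] = 0.
This determinant is linear in t: (-6)t + (120) = 0, so t = 20.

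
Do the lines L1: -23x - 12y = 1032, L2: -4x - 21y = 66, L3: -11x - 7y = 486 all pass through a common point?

Intersecting L1 and L2: solving the 2×2 system gives (x, y) = (-48, 6).
Substitute into L3: (-11)(-48) + (-7)(6) = 486.
This equals 486, so (-48, 6) lies on all three lines and they are concurrent.

Yes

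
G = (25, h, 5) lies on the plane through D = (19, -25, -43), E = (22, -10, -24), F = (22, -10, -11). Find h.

A normal to the plane is n = DE × DF = (195, -39, 0).
G lies in the plane iff n · DG = 0.
This gives (-39)h + (195) = 0, so h = 5.

5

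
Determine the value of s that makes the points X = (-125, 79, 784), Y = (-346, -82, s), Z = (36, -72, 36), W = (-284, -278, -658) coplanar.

Normal to plane XZW: n = (-49294, 351094, -81486); plane equation n·P = -29986848.
Requiring n·Y = -29986848: (-81486)s + (-11733984) = -29986848.
So s = 224.

224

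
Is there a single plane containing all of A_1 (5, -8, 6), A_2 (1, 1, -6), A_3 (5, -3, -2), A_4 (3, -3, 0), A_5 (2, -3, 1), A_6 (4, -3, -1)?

No

The plane through A_1, A_2, A_3 has normal n = A_1A_2 × A_1A_3 = (-12, -32, -20) and equation n·P = 76.
Checking the remaining points: n·A_4 = 60, n·A_5 = 52, n·A_6 = 68.
Since n·A_4 = 60 ≠ 76, A_4 is off the plane and the points are not all coplanar.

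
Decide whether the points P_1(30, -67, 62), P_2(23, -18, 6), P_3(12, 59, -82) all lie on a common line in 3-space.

P_1P_2 = (-7, 49, -56), P_1P_3 = (-18, 126, -144).
P_1P_2 × P_1P_3 = (0, 0, 0).
The cross product vanishes, so the three points are collinear.

Yes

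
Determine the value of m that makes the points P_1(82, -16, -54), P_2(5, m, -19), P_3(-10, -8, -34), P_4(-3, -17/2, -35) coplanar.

-11/2

Normal to plane P_1P_3P_4: n = (2, 48, -10); plane equation n·P = -64.
Requiring n·P_2 = -64: (48)m + (200) = -64.
So m = -11/2.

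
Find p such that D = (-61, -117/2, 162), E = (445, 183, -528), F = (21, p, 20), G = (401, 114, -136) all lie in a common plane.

-15

Normal to plane DEG: n = (47058, -167992, -24288); plane equation n·P = 3022338.
Requiring n·F = 3022338: (-167992)p + (502458) = 3022338.
So p = -15.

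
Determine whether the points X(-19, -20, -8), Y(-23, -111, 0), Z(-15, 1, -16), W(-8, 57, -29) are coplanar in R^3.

No

The four points are coplanar iff the 3×3 determinant with rows XY, XZ, XW is zero.
Rows: (-4, -91, 8), (4, 21, -8), (11, 77, -21).
Expanding along the first row: (-4)(175) − (-91)(4) + (8)(77) = 280.
Nonzero ⇒ not coplanar.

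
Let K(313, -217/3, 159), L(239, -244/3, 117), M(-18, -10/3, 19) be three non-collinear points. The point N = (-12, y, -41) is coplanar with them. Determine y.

-442/3

Coplanarity requires KL · (KM × KN) = 0.
KL = (-74, -9, -42), KM = (-331, 69, -140); the triple product is linear in y with coefficient 3542 and constant term 1565564/3.
Setting it to zero: y = -442/3.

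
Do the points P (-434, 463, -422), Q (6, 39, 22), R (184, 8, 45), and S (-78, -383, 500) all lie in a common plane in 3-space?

No

With P as base: PQ = (440, -424, 444), PR = (618, -455, 467), PS = (356, -846, 922).
PR × PS = (-24428, -403544, -360848).
PQ · (PR × PS) = 137824.
Since 137824 ≠ 0, the four points are not coplanar.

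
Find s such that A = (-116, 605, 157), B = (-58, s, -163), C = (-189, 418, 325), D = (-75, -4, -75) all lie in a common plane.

The points are coplanar iff AB · (AC × AD) = 0.
Expanding, this is linear in s: (-10048)s + (-2150272) = 0.
So s = -214.

-214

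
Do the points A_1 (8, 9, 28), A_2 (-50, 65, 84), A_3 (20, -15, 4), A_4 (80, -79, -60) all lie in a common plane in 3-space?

Yes

With A_1 as base: A_1A_2 = (-58, 56, 56), A_1A_3 = (12, -24, -24), A_1A_4 = (72, -88, -88).
A_1A_3 × A_1A_4 = (0, -672, 672).
A_1A_2 · (A_1A_3 × A_1A_4) = 0.
The scalar triple product vanishes, so the four points are coplanar.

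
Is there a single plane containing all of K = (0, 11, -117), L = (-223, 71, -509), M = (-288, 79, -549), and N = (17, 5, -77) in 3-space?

No

A normal to the plane through K, L, M is n = KL × KM = (736, 16560, 2116).
The plane has equation n·P = -65412. For N: n·N = -67620.
-67620 ≠ -65412, so N is off the plane.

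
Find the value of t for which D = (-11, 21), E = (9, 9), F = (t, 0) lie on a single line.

The three points are collinear iff det[DE; DF] = 0.
This determinant is linear in t: (12)t + (-288) = 0, so t = 24.

24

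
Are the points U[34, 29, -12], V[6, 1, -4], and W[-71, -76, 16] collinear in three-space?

No

UV = (-28, -28, 8), UW = (-105, -105, 28).
Comparing components 2 and 3: (-28)(28) − (8)(-105) = 56 ≠ 0, so UV and UW are not parallel and the points are not collinear.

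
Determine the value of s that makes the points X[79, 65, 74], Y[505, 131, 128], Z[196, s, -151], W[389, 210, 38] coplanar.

392

Coplanarity ⇔ det[XY; XZ; XW] = 0.
Expanding, this is linear in s: (-32076)s + (12573792) = 0.
So s = 392.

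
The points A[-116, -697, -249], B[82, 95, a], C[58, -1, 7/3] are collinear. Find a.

Direction AC = (174, 696, 754/3). From the x-coordinate of B, the parameter along the line is τ = (82 − (-116))/174 = 33/29.
Then a = (-249) + 33/29·(754/3) = 37.

37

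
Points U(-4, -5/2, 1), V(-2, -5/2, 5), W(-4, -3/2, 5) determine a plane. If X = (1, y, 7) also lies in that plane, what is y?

A normal to the plane is n = UV × UW = (-4, -8, 2).
X lies in the plane iff n · UX = 0.
This gives (-8)y + (-28) = 0, so y = -7/2.

-7/2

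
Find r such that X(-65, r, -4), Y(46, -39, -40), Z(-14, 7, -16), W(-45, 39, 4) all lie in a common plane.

Coplanarity ⇔ det[XY; XZ; XW] = 0.
Expanding, this is linear in r: (-456)r + (16872) = 0.
So r = 37.

37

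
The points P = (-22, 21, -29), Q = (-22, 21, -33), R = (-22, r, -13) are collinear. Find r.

21

Collinearity requires PQ × PR = 0; each component is linear in r.
The x-component gives (4)r + (-84) = 0, so r = 21.
The remaining components then also vanish.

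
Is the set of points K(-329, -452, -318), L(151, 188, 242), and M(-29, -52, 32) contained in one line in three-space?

KL = (480, 640, 560), KM = (300, 400, 350).
Each component of KM is 5/8 times the corresponding component of KL, so KM = 5/8·KL and the points are collinear.

Yes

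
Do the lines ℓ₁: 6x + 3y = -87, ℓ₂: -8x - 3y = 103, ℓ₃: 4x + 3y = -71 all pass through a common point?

Yes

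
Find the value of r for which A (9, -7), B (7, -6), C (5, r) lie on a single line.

The three points are collinear iff det[AB; AC] = 0.
This determinant is linear in r: (-2)r + (-10) = 0, so r = -5.

-5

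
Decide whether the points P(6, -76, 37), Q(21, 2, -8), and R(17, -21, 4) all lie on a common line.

PQ = (15, 78, -45), PR = (11, 55, -33).
Comparing components 2 and 3: (78)(-33) − (-45)(55) = -99 ≠ 0, so PQ and PR are not parallel and the points are not collinear.

No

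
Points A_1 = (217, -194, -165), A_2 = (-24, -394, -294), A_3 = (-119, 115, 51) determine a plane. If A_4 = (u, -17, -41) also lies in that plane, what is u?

13

Coplanarity requires A_1A_2 · (A_1A_3 × A_1A_4) = 0.
A_1A_2 = (-241, -200, -129), A_1A_3 = (-336, 309, 216); the triple product is linear in u with coefficient -3339 and constant term 43407.
Setting it to zero: u = 13.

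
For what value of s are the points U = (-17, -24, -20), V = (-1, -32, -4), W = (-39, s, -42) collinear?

Direction UV = (16, -8, 16). From the x-coordinate of W, the parameter along the line is τ = (-39 − (-17))/16 = -11/8.
Then s = (-24) + (-11/8)·(-8) = -13.

-13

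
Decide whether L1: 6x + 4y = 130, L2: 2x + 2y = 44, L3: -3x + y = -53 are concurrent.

Lines aᵢx + bᵢy = cᵢ with pairwise distinct directions are concurrent exactly when det[aᵢ bᵢ cᵢ] = 0.
Here the determinant is 36.
Nonzero, so no common point exists.

No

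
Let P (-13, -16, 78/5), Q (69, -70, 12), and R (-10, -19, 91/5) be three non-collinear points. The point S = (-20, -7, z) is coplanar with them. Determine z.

21/5

A normal to the plane is n = PQ × PR = (-756/5, -224, -84).
S lies in the plane iff n · PS = 0.
This gives (-84)z + (1764/5) = 0, so z = 21/5.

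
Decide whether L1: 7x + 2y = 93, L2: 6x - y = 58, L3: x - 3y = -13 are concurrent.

Yes

The three lines meet at one point iff the augmented coefficient matrix [aᵢ bᵢ cᵢ] has rank < 3, i.e. its determinant vanishes.
Here the determinant is 0.
It vanishes, so the lines are concurrent at (11, 8).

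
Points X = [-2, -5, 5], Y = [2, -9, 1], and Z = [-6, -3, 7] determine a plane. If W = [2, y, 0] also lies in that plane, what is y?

-10

A normal to the plane is n = XY × XZ = (0, 8, -8).
W lies in the plane iff n · XW = 0.
This gives (8)y + (80) = 0, so y = -10.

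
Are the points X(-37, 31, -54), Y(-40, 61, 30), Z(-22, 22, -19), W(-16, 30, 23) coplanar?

With X as base: XY = (-3, 30, 84), XZ = (15, -9, 35), XW = (21, -1, 77).
XZ × XW = (-658, -420, 174).
XY · (XZ × XW) = 3990.
Since 3990 ≠ 0, the four points are not coplanar.

No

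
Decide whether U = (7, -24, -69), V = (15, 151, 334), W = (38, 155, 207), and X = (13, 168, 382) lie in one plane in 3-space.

A normal to the plane through U, V, W is n = UV × UW = (-23837, 10285, -3993).
The plane has equation n·P = -138182. For X: n·X = -107327.
-107327 ≠ -138182, so X is off the plane.

No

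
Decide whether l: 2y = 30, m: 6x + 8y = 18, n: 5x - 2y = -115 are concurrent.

Yes

Intersecting l and m: solving the 2×2 system gives (x, y) = (-17, 15).
Substitute into n: (5)(-17) + (-2)(15) = -115.
This equals -115, so (-17, 15) lies on all three lines and they are concurrent.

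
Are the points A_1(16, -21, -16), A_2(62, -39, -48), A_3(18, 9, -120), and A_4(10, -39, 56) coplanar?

Yes

The four points are coplanar iff the 3×3 determinant with rows A_1A_2, A_1A_3, A_1A_4 is zero.
Rows: (46, -18, -32), (2, 30, -104), (-6, -18, 72).
Expanding along the first row: (46)(288) − (-18)(-480) + (-32)(144) = 0.
Zero determinant ⇒ coplanar.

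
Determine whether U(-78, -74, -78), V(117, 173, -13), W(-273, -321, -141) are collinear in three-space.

UV = (195, 247, 65), UW = (-195, -247, -63).
Comparing components 2 and 3: (247)(-63) − (65)(-247) = 494 ≠ 0, so UV and UW are not parallel and the points are not collinear.

No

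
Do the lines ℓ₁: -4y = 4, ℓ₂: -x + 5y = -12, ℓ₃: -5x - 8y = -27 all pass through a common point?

Lines aᵢx + bᵢy = cᵢ with pairwise distinct directions are concurrent exactly when det[aᵢ bᵢ cᵢ] = 0.
Here the determinant is 0.
It vanishes, so the lines are concurrent at (7, -1).

Yes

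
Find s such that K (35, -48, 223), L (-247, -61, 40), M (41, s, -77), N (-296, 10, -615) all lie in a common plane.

The points are coplanar iff KL · (KM × KN) = 0.
Expanding, this is linear in s: (175743)s + (2108916) = 0.
So s = -12.

-12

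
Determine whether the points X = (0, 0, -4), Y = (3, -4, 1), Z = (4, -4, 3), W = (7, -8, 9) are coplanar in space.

With X as base: XY = (3, -4, 5), XZ = (4, -4, 7), XW = (7, -8, 13).
XZ × XW = (4, -3, -4).
XY · (XZ × XW) = 4.
Since 4 ≠ 0, the four points are not coplanar.

No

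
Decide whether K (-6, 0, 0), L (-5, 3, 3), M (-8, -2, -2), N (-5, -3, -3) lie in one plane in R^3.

The four points are coplanar iff the 3×3 determinant with rows KL, KM, KN is zero.
Rows: (1, 3, 3), (-2, -2, -2), (1, -3, -3).
Expanding along the first row: (1)(0) − (3)(8) + (3)(8) = 0.
Zero determinant ⇒ coplanar.

Yes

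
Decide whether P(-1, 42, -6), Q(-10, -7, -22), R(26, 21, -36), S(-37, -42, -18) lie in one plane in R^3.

Yes

With P as base: PQ = (-9, -49, -16), PR = (27, -21, -30), PS = (-36, -84, -12).
PR × PS = (-2268, 1404, -3024).
PQ · (PR × PS) = 0.
The scalar triple product vanishes, so the four points are coplanar.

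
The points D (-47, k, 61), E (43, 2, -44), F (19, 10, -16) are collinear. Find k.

32

Direction EF = (-24, 8, 28). From the x-coordinate of D, the parameter along the line is τ = (-47 − 43)/(-24) = 15/4.
Then k = 2 + 15/4·(8) = 32.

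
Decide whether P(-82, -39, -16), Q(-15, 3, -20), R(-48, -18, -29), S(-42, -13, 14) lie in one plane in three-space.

Yes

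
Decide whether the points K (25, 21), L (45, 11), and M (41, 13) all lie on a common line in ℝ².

KL = (20, -10), KM = (16, -8).
Checking proportionality: KM = 4/5·KL, so the vectors are parallel and the points are collinear.

Yes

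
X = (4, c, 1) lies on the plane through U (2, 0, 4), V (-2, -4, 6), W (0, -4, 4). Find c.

-2

Coplanarity requires UV · (UW × UX) = 0.
UV = (-4, -4, 2), UW = (-2, -4, 0); the triple product is linear in c with coefficient -4 and constant term -8.
Setting it to zero: c = -2.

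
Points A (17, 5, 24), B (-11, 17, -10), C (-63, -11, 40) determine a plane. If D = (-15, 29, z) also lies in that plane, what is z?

Coplanarity requires AB · (AC × AD) = 0.
AB = (-28, 12, -34), AC = (-80, -16, 16); the triple product is linear in z with coefficient 1408 and constant term 53504.
Setting it to zero: z = -38.

-38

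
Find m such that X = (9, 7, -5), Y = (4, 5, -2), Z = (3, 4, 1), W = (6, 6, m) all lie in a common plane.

-4

The points are coplanar iff XY · (XZ × XW) = 0.
Expanding, this is linear in m: (3)m + (12) = 0.
So m = -4.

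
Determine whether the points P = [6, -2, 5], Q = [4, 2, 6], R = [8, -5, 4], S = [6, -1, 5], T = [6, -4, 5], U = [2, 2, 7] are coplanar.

Yes

The plane through P, Q, R has normal n = PQ × PR = (-1, 0, -2) and equation n·X = -16.
Checking the remaining points: n·S = -16, n·T = -16, n·U = -16.
All equal -16, so all 6 points lie in one plane.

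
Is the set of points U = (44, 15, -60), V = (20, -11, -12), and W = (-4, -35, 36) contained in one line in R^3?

No

UV = (-24, -26, 48), UW = (-48, -50, 96).
UV × UW = (-96, 0, -48).
The cross product is nonzero, so the points do not lie on one line.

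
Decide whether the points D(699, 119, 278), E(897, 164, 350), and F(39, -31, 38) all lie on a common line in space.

Yes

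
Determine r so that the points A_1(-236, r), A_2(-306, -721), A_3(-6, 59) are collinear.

The three points are collinear iff det[A_1A_2; A_1A_3] = 0.
This determinant is linear in r: (300)r + (161700) = 0, so r = -539.

-539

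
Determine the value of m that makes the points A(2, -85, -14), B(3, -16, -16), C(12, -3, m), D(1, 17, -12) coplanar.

-34

Normal to plane ABD: n = (342, 0, 171); plane equation n·P = -1710.
Requiring n·C = -1710: (171)m + (4104) = -1710.
So m = -34.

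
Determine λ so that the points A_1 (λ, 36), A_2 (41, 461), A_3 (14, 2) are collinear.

The three points are collinear iff det[A_1A_2; A_1A_3] = 0.
This determinant is linear in λ: (459)λ + (-7344) = 0, so λ = 16.

16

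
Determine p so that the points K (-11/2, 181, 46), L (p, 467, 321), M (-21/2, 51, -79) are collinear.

Collinearity requires KL × KM = 0; each component is linear in p.
The y-component gives (125)p + (-1375/2) = 0, so p = 11/2.
The remaining components then also vanish.

11/2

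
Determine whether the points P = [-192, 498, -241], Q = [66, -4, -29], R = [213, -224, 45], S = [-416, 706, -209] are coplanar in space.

No

A normal to the plane through P, Q, R is n = PQ × PR = (9492, 12072, 17034).
The plane has equation n·X = 84198. For S: n·S = 1014054.
1014054 ≠ 84198, so S is off the plane.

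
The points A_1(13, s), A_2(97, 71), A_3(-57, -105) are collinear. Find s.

Collinearity: (A_1 − A_2) must be parallel to (A_3 − A_2) = (-154, -176).
Cross-multiplying the components: (s − 71)·(-154) = (-84)·(-176).
Solving gives s = -25.

-25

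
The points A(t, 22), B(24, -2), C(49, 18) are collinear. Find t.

Collinearity: (A − B) must be parallel to (C − B) = (25, 20).
Cross-multiplying the components: (t − 24)·(20) = (24)·(25).
Solving gives t = 54.

54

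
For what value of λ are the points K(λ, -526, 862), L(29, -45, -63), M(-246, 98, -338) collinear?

954

Direction LM = (-275, 143, -275). From the y-coordinate of K, the parameter along the line is τ = (-526 − (-45))/143 = -37/11.
Then λ = 29 + (-37/11)·(-275) = 954.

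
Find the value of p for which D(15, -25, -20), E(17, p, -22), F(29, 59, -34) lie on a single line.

-13

Collinearity requires DE × DF = 0; each component is linear in p.
The x-component gives (-14)p + (-182) = 0, so p = -13.
The remaining components then also vanish.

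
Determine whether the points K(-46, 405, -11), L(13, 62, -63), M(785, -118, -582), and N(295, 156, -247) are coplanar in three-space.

No

With K as base: KL = (59, -343, -52), KM = (831, -523, -571), KN = (341, -249, -236).
KM × KN = (-18751, 1405, -28576).
KL · (KM × KN) = -102272.
Since -102272 ≠ 0, the four points are not coplanar.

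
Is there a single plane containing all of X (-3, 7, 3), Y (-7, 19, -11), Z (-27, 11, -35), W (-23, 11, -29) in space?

No

The four points are coplanar iff the 3×3 determinant with rows XY, XZ, XW is zero.
Rows: (-4, 12, -14), (-24, 4, -38), (-20, 4, -32).
Expanding along the first row: (-4)(24) − (12)(8) + (-14)(-16) = 32.
Nonzero ⇒ not coplanar.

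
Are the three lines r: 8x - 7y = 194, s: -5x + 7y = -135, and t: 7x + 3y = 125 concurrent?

No

The three lines meet at one point iff the augmented coefficient matrix [aᵢ bᵢ cᵢ] has rank < 3, i.e. its determinant vanishes.
Here the determinant is 64.
Nonzero, so no common point exists.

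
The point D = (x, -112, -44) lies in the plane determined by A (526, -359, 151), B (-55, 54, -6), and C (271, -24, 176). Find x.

35

The plane through A, B, C has equation 62920x + 54560y − 89320z = 21560.
Substituting D: (62920)x + (-2180640) = 21560, so x = 35.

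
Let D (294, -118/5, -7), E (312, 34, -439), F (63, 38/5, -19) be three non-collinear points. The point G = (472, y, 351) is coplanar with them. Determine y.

Coplanarity requires DE · (DF × DG) = 0.
DE = (18, 288/5, -432), DF = (-231, 156/5, -12); the triple product is linear in y with coefficient 100008 and constant term 9600768.
Setting it to zero: y = -96.

-96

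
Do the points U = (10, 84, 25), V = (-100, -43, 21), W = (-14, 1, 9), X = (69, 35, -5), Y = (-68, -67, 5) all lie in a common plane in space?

The plane through U, V, W has normal n = UV × UW = (1700, -1664, 6082) and equation n·P = 29274.
Checking the remaining points: n·X = 28650, n·Y = 26298.
Since n·X = 28650 ≠ 29274, X is off the plane and the points are not all coplanar.

No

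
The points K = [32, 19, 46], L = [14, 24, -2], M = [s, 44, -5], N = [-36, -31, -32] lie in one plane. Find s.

Normal to plane KLN: n = (-2790, 1860, 1240); plane equation n·P = 3100.
Requiring n·M = 3100: (-2790)s + (75640) = 3100.
So s = 26.

26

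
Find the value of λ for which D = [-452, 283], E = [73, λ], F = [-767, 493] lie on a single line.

-67

Collinearity: (E − D) must be parallel to (F − D) = (-315, 210).
Cross-multiplying the components: (λ − 283)·(-315) = (525)·(210).
Solving gives λ = -67.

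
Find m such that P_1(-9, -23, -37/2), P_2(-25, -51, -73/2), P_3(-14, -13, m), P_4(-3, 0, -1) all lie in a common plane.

-8

Coplanarity ⇔ det[P_1P_2; P_1P_3; P_1P_4] = 0.
Expanding, this is linear in m: (200)m + (1600) = 0.
So m = -8.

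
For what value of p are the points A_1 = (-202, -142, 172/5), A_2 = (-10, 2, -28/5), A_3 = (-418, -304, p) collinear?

Collinearity requires A_1A_2 × A_1A_3 = 0; each component is linear in p.
The x-component gives (144)p + (-57168/5) = 0, so p = 397/5.
The remaining components then also vanish.

397/5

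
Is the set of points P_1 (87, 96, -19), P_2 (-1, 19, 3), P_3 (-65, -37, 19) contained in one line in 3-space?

P_1P_2 = (-88, -77, 22), P_1P_3 = (-152, -133, 38).
Each component of P_1P_3 is 19/11 times the corresponding component of P_1P_2, so P_1P_3 = 19/11·P_1P_2 and the points are collinear.

Yes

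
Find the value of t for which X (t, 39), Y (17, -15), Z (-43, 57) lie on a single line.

-28

Collinearity: (X − Y) must be parallel to (Z − Y) = (-60, 72).
Cross-multiplying the components: (t − 17)·(72) = (54)·(-60).
Solving gives t = -28.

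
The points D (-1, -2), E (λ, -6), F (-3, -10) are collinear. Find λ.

Collinearity: (E − D) must be parallel to (F − D) = (-2, -8).
Cross-multiplying the components: (λ − (-1))·(-8) = (-4)·(-2).
Solving gives λ = -2.

-2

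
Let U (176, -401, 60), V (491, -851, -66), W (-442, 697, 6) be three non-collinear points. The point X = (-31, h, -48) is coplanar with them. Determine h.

Coplanarity requires UV · (UW × UX) = 0.
UV = (315, -450, -126), UW = (-618, 1098, -54); the triple product is linear in h with coefficient 94878 and constant term -2941218.
Setting it to zero: h = 31.

31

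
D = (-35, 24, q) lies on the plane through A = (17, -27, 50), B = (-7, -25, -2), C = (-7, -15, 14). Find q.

A normal to the plane is n = AB × AC = (552, 384, -240).
D lies in the plane iff n · AD = 0.
This gives (-240)q + (2880) = 0, so q = 12.

12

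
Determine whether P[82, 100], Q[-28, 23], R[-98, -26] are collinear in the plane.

Yes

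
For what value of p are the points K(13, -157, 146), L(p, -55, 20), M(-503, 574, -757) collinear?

-59

Collinearity requires KL × KM = 0; each component is linear in p.
The y-component gives (903)p + (53277) = 0, so p = -59.
The remaining components then also vanish.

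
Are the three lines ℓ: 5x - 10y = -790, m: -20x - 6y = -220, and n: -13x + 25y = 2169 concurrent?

Intersecting ℓ and m: solving the 2×2 system gives (x, y) = (-254/23, 1690/23).
Substitute into n: (-13)(-254/23) + (25)(1690/23) = 45552/23.
But n requires 2169 ≠ 45552/23, so the three lines have no common point.

No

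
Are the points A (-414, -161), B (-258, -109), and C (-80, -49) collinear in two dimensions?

No

AB = (156, 52), AC = (334, 112).
det[AB; AC] = (156)(112) − (52)(334) = 104.
The determinant is nonzero, so they are not collinear.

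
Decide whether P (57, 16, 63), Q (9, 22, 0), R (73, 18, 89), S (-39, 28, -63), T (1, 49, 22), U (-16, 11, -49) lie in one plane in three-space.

No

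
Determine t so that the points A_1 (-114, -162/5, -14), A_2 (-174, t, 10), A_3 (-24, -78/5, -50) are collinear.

Collinearity requires A_1A_2 × A_1A_3 = 0; each component is linear in t.
The x-component gives (-36)t + (-7848/5) = 0, so t = -218/5.
The remaining components then also vanish.

-218/5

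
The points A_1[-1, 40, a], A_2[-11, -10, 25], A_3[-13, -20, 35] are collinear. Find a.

Collinearity requires A_1A_2 × A_1A_3 = 0; each component is linear in a.
The x-component gives (-10)a + (-250) = 0, so a = -25.
The remaining components then also vanish.

-25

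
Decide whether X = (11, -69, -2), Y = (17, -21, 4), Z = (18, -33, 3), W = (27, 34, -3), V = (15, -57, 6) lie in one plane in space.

No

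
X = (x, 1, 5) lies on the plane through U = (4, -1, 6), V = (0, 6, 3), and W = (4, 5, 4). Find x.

Coplanarity requires UV · (UW × UX) = 0.
UV = (-4, 7, -3), UW = (0, 6, -2); the triple product is linear in x with coefficient 4 and constant term -8.
Setting it to zero: x = 2.

2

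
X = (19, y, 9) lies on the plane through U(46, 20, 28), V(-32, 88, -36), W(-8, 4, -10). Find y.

The plane through U, V, W has equation −3608x + 492y + 4920z = -18368.
Substituting X: (492)y + (-24272) = -18368, so y = 12.

12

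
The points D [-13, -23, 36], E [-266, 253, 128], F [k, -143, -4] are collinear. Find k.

Direction DE = (-253, 276, 92). From the y-coordinate of F, the parameter along the line is τ = (-143 − (-23))/276 = -10/23.
Then k = (-13) + (-10/23)·(-253) = 97.

97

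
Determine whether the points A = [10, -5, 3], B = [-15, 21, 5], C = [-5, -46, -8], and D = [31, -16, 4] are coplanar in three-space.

A normal to the plane through A, B, C is n = AB × AC = (-204, -305, 1415).
The plane has equation n·P = 3730. For D: n·D = 4216.
4216 ≠ 3730, so D is off the plane.

No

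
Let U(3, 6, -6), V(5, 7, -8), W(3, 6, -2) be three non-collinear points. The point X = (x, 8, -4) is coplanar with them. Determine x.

7

The plane through U, V, W has equation 4x − 8y = -36.
Substituting X: (4)x + (-64) = -36, so x = 7.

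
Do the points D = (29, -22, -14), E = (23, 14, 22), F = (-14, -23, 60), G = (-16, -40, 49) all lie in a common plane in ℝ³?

With D as base: DE = (-6, 36, 36), DF = (-43, -1, 74), DG = (-45, -18, 63).
DF × DG = (1269, -621, 729).
DE · (DF × DG) = -3726.
Since -3726 ≠ 0, the four points are not coplanar.

No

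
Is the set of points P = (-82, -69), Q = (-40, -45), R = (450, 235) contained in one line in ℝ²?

Yes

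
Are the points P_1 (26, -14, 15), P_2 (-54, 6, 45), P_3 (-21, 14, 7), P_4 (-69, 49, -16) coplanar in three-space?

The four points are coplanar iff the 3×3 determinant with rows P_1P_2, P_1P_3, P_1P_4 is zero.
Rows: (-80, 20, 30), (-47, 28, -8), (-95, 63, -31).
Expanding along the first row: (-80)(-364) − (20)(697) + (30)(-301) = 6150.
Nonzero ⇒ not coplanar.

No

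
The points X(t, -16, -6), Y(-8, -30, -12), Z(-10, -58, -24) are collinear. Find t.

-7

Collinearity requires XY × XZ = 0; each component is linear in t.
The y-component gives (-12)t + (-84) = 0, so t = -7.
The remaining components then also vanish.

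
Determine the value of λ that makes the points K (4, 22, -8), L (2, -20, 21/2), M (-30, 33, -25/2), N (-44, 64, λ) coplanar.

-26

Coplanarity ⇔ det[KL; KM; KN] = 0.
Expanding, this is linear in λ: (-1450)λ + (-37700) = 0.
So λ = -26.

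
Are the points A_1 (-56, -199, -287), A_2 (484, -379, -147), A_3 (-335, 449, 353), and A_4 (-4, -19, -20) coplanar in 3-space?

No

A normal to the plane through A_1, A_2, A_3 is n = A_1A_2 × A_1A_3 = (-205920, -384660, 299700).
The plane has equation n·P = 2064960. For A_4: n·A_4 = 2138220.
2138220 ≠ 2064960, so A_4 is off the plane.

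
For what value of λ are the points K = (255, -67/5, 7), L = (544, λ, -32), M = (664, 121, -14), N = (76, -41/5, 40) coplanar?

83/5

The points are coplanar iff KL · (KM × KN) = 0.
Expanding, this is linear in λ: (-9738)λ + (808254/5) = 0.
So λ = 83/5.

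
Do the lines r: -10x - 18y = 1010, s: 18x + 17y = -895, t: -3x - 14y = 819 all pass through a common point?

No

Intersecting r and s: solving the 2×2 system gives (x, y) = (530/77, -4615/77).
Substitute into t: (-3)(530/77) + (-14)(-4615/77) = 63020/77.
But t requires 819 ≠ 63020/77, so the three lines have no common point.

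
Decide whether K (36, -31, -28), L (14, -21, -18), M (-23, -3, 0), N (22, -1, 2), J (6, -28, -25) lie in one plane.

The plane through K, L, M has normal n = KL × KM = (0, 26, -26) and equation n·P = -78.
Checking the remaining points: n·N = -78, n·J = -78.
All equal -78, so all 5 points lie in one plane.

Yes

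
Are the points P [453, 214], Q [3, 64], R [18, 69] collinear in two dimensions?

PQ = (-450, -150), PR = (-435, -145).
Twice the signed area of △PQR is (-450)(-145) − (-150)(-435) = 0.
The triangle is degenerate (zero area), so the points are collinear.

Yes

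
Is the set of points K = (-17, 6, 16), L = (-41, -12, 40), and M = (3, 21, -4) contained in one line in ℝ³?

KL = (-24, -18, 24), KM = (20, 15, -20).
KL × KM = (0, 0, 0).
The cross product vanishes, so the three points are collinear.

Yes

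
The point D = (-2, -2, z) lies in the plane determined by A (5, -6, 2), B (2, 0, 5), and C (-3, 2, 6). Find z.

The plane through A, B, C has equation −12y + 24z = 120.
Substituting D: (24)z + (24) = 120, so z = 4.

4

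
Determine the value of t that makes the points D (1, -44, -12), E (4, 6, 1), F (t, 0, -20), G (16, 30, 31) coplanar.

Normal to plane DEG: n = (1188, 66, -528); plane equation n·P = 4620.
Requiring n·F = 4620: (1188)t + (10560) = 4620.
So t = -5.

-5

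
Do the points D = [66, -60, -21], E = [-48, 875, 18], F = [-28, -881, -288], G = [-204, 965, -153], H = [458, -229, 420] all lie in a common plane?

The plane through D, E, F has normal n = DE × DF = (-217626, -34104, 181484) and equation n·P = -16128240.
Checking the remaining points: n·G = -16281708, n·H = -15639612.
Since n·G = -16281708 ≠ -16128240, G is off the plane and the points are not all coplanar.

No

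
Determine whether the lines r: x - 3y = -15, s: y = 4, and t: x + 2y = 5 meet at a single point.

Yes

Intersecting r and s: solving the 2×2 system gives (x, y) = (-3, 4).
Substitute into t: (1)(-3) + (2)(4) = 5.
This equals 5, so (-3, 4) lies on all three lines and they are concurrent.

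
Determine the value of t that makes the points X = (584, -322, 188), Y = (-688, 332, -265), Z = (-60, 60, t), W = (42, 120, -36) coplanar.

Normal to plane XYW: n = (53730, -39402, -207756); plane equation n·P = 5007636.
Requiring n·Z = 5007636: (-207756)t + (-5587920) = 5007636.
So t = -51.

-51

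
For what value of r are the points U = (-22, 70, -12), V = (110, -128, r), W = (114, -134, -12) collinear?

-12

Direction UW = (136, -204, 0). From the x-coordinate of V, the parameter along the line is τ = (110 − (-22))/136 = 33/34.
Then r = (-12) + 33/34·(0) = -12.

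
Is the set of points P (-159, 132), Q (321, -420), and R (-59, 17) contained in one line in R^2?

Yes

PQ = (480, -552), PR = (100, -115).
Checking proportionality: PR = 5/24·PQ, so the vectors are parallel and the points are collinear.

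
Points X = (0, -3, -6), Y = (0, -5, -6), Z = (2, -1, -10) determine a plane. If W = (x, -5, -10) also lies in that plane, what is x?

The plane through X, Y, Z has equation 8x + 4z = -24.
Substituting W: (8)x + (-40) = -24, so x = 2.

2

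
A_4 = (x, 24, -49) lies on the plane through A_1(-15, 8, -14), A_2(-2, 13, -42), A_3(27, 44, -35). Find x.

11

The plane through A_1, A_2, A_3 has equation 903x − 903y + 258z = -24381.
Substituting A_4: (903)x + (-34314) = -24381, so x = 11.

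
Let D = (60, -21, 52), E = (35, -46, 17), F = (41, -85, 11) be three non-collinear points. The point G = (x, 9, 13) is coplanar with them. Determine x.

15

A normal to the plane is n = DE × DF = (-1215, -360, 1125).
G lies in the plane iff n · DG = 0.
This gives (-1215)x + (18225) = 0, so x = 15.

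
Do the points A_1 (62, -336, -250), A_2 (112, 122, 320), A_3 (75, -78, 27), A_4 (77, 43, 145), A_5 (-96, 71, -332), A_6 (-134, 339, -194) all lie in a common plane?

The plane through A_1, A_2, A_3 has normal n = A_1A_2 × A_1A_3 = (-20194, -6440, 6946) and equation n·P = -824688.
Checking the remaining points: n·A_4 = -824688, n·A_5 = -824688, n·A_6 = -824688.
All equal -824688, so all 6 points lie in one plane.

Yes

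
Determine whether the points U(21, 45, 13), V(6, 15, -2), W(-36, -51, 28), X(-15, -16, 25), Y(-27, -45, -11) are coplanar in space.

No

The plane through U, V, W has normal n = UV × UW = (-1890, 1080, -270) and equation n·P = 5400.
Checking the remaining points: n·X = 4320, n·Y = 5400.
Since n·X = 4320 ≠ 5400, X is off the plane and the points are not all coplanar.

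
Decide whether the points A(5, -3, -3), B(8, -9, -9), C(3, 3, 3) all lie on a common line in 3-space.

AB = (3, -6, -6), AC = (-2, 6, 6).
Comparing components 3 and 1: (-6)(-2) − (3)(6) = -6 ≠ 0, so AB and AC are not parallel and the points are not collinear.

No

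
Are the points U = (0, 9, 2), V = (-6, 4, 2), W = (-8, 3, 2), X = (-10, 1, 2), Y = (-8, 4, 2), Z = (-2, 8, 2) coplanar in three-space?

Yes

The plane through U, V, W has normal n = UV × UW = (0, 0, -4) and equation n·P = -8.
Checking the remaining points: n·X = -8, n·Y = -8, n·Z = -8.
All equal -8, so all 6 points lie in one plane.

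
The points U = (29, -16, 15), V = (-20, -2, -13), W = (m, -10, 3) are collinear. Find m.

8

Collinearity requires UV × UW = 0; each component is linear in m.
The y-component gives (-28)m + (224) = 0, so m = 8.
The remaining components then also vanish.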